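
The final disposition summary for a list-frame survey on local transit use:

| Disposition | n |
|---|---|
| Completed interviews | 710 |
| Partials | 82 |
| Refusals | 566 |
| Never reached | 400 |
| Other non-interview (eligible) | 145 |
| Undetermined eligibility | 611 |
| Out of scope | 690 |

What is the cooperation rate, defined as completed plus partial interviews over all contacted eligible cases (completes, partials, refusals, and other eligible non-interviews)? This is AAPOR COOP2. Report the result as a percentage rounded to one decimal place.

52.7%

Top: 710 + 82 = 792
Base: 710 + 82 + 566 + 145 = 1503
COOP2 = 792 / 1503 = 0.5269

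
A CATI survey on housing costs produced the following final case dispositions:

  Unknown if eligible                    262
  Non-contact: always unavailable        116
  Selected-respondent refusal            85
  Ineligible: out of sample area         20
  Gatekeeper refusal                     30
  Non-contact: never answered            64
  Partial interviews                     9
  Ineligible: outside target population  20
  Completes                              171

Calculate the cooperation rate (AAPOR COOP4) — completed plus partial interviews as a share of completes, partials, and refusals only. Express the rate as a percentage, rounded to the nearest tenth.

61.0%

Refusal or break-off = 30 + 85 = 115
Never reached = 64 + 116 = 180
Out of scope = 20 + 20 = 40
Numerator: 171 + 9 = 180
Denom: 171 + 9 + 115 = 295
COOP4 = 180 / 295 = 0.6102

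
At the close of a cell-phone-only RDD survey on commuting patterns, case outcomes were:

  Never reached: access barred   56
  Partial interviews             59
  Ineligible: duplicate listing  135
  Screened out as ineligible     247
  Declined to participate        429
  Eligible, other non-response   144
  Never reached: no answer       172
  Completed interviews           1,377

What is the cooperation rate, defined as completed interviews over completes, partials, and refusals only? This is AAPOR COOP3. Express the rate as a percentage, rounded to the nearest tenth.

73.8%

No contact after all attempts = 172 + 56 = 228
Not eligible = 247 + 135 = 382
Num → 1377
Base → 1377 + 59 + 429 = 1865
COOP3 = 1377 / 1865 = 0.7383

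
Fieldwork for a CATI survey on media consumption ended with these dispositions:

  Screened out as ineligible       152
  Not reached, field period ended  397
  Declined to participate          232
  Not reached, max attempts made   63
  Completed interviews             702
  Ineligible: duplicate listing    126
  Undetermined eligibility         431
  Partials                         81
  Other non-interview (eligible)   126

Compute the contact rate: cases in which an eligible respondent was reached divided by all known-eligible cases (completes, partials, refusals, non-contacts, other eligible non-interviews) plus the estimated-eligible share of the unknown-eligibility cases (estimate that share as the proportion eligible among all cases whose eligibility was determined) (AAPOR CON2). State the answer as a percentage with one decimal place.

58.0%

No answer / not reached = 397 + 63 = 460
Ineligible = 152 + 126 = 278
Numerator = 702 + 81 + 232 + 126 = 1141
Eligible (known) = 702 + 81 + 232 + 460 + 126 = 1601
e = 1601 / (1601 + 278) = 1601 / 1879 = 0.8520
Eligible share of unknowns = 0.8520 × 431 = 367.21
Base = 1601 + 367.21 = 1968.21
CON2 = 1141 / 1968.21 = 0.5797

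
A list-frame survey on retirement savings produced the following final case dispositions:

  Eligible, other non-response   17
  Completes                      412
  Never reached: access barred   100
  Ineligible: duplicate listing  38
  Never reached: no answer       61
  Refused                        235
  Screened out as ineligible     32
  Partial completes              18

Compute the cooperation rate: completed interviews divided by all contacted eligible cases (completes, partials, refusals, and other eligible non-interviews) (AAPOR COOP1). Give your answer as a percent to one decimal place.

No answer / not reached = 61 + 100 = 161
Screened out, ineligible = 32 + 38 = 70
Num → 412
Base → 412 + 18 + 235 + 17 = 682
COOP1 = 412 / 682 = 0.6041

60.4%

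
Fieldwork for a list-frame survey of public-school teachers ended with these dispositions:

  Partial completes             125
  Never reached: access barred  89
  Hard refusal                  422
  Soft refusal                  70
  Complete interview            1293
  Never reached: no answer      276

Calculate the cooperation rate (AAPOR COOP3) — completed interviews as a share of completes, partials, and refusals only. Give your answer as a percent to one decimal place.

67.7%

Refused = 422 + 70 = 492
No contact after all attempts = 276 + 89 = 365
Top → 1293
Denom → 1293 + 125 + 492 = 1910
COOP3 = 1293 / 1910 = 0.6770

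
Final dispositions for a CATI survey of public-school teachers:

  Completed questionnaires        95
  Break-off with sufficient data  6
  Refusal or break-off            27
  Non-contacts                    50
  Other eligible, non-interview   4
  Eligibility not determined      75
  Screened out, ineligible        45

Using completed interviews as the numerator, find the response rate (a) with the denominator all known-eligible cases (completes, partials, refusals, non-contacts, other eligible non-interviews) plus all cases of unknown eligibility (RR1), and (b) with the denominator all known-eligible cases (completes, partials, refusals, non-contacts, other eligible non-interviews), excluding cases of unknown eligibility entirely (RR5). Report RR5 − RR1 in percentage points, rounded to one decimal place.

Numerator = 95
Base = 95 + 6 + 27 + 50 + 4 + 75 = 257
RR1 = 95 / 257 = 0.3696
Base = 95 + 6 + 27 + 50 + 4 = 182
RR5 = 95 / 182 = 0.5220
Difference = 52.20 − 36.96 = 15.24 percentage points

15.2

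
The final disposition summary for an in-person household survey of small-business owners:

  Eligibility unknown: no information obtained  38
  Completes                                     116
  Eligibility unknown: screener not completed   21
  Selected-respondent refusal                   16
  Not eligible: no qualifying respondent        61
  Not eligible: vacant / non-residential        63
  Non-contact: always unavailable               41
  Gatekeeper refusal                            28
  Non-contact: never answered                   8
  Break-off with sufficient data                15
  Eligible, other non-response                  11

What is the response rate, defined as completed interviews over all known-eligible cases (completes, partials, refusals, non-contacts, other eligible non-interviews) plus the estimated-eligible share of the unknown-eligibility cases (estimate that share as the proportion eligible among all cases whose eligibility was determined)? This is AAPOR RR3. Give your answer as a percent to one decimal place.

Refusals = 28 + 16 = 44
No answer / not reached = 8 + 41 = 49
Unknown if eligible = 21 + 38 = 59
Screened out, ineligible = 61 + 63 = 124
Top → 116
Determined eligible → 116 + 15 + 44 + 49 + 11 = 235
e = 235 / (235 + 124) = 235 / 359 = 0.6546
Estimated eligible among unknowns → 0.6546 × 59 = 38.62
Denom → 235 + 38.62 = 273.62
RR3 = 116 / 273.62 = 0.4239

42.4%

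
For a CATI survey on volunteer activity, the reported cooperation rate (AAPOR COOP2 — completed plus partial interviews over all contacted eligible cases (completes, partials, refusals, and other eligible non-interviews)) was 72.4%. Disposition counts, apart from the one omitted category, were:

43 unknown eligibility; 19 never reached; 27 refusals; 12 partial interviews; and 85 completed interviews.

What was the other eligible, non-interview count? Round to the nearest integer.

10

Top = 85 + 12 = 97
COOP2 = 97 / D = 0.724
D = 97 / 0.724 = 134.0
Other denominator terms total 124
other eligible, non-interview = 134.0 − 124 ≈ 10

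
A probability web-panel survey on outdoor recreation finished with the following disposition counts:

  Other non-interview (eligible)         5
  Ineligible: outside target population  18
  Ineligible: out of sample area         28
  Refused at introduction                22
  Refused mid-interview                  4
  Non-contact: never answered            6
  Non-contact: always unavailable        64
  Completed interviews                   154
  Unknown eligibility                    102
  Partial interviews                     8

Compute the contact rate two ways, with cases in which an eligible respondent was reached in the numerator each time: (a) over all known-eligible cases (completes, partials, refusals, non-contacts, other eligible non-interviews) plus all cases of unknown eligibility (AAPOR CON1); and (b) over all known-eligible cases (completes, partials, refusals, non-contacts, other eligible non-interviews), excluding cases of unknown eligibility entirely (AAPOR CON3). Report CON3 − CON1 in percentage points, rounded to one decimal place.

Refused = 22 + 4 = 26
No answer / not reached = 6 + 64 = 70
Ineligible = 18 + 28 = 46
Num = 154 + 8 + 26 + 5 = 193
Base = 154 + 8 + 26 + 70 + 5 + 102 = 365
CON1 = 193 / 365 = 0.5288
Base = 154 + 8 + 26 + 70 + 5 = 263
CON3 = 193 / 263 = 0.7338
Difference = 73.38 − 52.88 = 20.50 percentage points

20.5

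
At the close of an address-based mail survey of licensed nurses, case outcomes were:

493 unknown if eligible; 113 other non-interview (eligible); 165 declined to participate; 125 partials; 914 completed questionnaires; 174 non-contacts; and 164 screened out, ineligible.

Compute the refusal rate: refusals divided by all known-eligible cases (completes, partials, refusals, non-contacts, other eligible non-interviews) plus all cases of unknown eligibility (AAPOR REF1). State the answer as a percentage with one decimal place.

Numerator → 165
Denominator → 914 + 125 + 165 + 174 + 113 + 493 = 1984
REF1 = 165 / 1984 = 0.0832

8.3%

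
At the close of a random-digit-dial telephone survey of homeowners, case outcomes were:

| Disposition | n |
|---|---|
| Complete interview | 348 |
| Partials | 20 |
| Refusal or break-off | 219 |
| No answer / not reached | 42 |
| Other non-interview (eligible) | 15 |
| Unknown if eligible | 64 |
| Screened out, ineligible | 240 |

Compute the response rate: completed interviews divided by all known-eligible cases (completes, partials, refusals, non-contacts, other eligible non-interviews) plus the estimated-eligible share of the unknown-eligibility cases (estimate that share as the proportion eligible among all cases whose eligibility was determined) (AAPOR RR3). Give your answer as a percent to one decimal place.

Numerator = 348
Known eligible = 348 + 20 + 219 + 42 + 15 = 644
e = 644 / (644 + 240) = 644 / 884 = 0.7285
Eligible share of unknowns = 0.7285 × 64 = 46.62
Base = 644 + 46.62 = 690.62
RR3 = 348 / 690.62 = 0.5039

50.4%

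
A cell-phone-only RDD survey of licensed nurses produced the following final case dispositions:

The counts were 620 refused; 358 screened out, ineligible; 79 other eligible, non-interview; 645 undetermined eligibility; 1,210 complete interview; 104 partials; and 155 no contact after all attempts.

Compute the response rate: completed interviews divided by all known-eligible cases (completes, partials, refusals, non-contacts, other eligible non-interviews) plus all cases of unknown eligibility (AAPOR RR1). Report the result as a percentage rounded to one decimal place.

43.0%

Numerator = 1210
Base = 1210 + 104 + 620 + 155 + 79 + 645 = 2813
RR1 = 1210 / 2813 = 0.4301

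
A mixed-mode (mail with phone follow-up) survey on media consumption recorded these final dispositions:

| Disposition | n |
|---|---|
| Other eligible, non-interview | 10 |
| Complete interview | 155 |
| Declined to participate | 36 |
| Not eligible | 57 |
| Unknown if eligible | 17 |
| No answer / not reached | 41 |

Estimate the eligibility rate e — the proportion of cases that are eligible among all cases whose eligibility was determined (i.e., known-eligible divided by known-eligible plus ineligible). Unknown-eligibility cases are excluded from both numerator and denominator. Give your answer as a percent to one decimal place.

Determined eligible = 155 + 36 + 41 + 10 = 242
e = 242 / (242 + 57) = 242 / 299 = 0.8094

80.9%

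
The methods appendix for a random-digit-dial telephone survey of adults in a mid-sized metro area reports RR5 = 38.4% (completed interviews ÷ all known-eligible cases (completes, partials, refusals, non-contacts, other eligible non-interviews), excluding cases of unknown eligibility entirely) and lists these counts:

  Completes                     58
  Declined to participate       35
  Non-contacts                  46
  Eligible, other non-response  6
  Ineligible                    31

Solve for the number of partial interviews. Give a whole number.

RR5 = 58 / D = 0.384
D = 58 / 0.384 = 151.0
Remaining denominator categories sum to 145
partial interviews = 151.0 − 145 ≈ 6

6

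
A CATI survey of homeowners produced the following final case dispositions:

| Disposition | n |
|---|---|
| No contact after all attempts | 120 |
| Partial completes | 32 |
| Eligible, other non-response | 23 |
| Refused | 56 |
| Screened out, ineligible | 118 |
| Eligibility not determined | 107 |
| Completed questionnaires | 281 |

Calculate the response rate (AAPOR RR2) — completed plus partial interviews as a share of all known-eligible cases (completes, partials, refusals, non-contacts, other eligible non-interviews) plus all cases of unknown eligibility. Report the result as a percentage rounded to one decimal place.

Top: 281 + 32 = 313
Denom: 281 + 32 + 56 + 120 + 23 + 107 = 619
RR2 = 313 / 619 = 0.5057

50.6%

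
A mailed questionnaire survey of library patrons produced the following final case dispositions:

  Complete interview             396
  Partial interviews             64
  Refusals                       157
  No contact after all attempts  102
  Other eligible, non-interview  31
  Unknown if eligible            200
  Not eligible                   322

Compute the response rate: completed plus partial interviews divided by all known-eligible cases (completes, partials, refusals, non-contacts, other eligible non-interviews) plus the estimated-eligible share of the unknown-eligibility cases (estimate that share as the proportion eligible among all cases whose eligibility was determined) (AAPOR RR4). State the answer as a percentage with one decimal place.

51.7%

Top: 396 + 64 = 460
Eligible (known): 396 + 64 + 157 + 102 + 31 = 750
e = 750 / (750 + 322) = 750 / 1072 = 0.6996
e × U: 0.6996 × 200 = 139.92
Denom: 750 + 139.92 = 889.92
RR4 = 460 / 889.92 = 0.5169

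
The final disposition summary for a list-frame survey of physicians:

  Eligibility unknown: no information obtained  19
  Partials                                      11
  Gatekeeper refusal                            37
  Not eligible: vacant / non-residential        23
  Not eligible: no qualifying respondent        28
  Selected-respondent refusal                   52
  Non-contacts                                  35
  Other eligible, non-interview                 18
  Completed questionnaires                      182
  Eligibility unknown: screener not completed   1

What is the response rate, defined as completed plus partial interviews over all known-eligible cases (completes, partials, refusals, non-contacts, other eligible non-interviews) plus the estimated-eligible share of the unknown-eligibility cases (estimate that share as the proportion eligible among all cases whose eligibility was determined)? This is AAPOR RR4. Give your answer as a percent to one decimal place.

Refusal or break-off = 37 + 52 = 89
Unknown if eligible = 1 + 19 = 20
Screened out, ineligible = 28 + 23 = 51
Top: 182 + 11 = 193
Determined eligible: 182 + 11 + 89 + 35 + 18 = 335
e = 335 / (335 + 51) = 335 / 386 = 0.8679
e × U: 0.8679 × 20 = 17.36
Base: 335 + 17.36 = 352.36
RR4 = 193 / 352.36 = 0.5477

54.8%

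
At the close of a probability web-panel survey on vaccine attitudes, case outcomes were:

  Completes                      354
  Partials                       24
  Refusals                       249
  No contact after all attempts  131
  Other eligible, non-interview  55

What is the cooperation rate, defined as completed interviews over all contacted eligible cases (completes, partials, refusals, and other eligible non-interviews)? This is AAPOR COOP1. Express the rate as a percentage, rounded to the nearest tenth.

51.9%

Num = 354
Denom = 354 + 24 + 249 + 55 = 682
COOP1 = 354 / 682 = 0.5191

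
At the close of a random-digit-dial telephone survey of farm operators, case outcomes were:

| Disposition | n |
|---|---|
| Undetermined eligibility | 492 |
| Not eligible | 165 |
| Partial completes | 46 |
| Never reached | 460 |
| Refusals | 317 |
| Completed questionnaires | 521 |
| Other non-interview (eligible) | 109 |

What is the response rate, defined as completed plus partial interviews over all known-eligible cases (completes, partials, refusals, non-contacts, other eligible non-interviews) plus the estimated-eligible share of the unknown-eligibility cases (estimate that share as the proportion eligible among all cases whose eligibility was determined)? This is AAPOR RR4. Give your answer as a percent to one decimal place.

29.9%

Num = 521 + 46 = 567
Known eligible = 521 + 46 + 317 + 460 + 109 = 1453
e = 1453 / (1453 + 165) = 1453 / 1618 = 0.8980
e × U = 0.8980 × 492 = 441.82
Denom = 1453 + 441.82 = 1894.82
RR4 = 567 / 1894.82 = 0.2992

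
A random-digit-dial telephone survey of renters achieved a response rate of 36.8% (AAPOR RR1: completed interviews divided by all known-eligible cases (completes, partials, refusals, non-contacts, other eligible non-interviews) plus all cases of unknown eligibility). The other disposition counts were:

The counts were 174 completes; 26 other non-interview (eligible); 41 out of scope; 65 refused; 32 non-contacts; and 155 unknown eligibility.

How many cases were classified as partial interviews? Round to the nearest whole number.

RR1 = 174 / D = 0.368
D = 174 / 0.368 = 472.8
Rest of base = 452
partial interviews = 472.8 − 452 ≈ 21

21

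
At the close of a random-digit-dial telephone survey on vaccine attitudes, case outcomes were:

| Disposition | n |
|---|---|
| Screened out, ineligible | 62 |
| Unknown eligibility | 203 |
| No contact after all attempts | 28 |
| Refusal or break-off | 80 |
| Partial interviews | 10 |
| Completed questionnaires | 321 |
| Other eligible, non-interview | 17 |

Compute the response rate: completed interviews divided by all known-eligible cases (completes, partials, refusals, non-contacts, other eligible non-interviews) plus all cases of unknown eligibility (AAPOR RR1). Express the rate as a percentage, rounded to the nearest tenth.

48.7%

Num = 321
Base = 321 + 10 + 80 + 28 + 17 + 203 = 659
RR1 = 321 / 659 = 0.4871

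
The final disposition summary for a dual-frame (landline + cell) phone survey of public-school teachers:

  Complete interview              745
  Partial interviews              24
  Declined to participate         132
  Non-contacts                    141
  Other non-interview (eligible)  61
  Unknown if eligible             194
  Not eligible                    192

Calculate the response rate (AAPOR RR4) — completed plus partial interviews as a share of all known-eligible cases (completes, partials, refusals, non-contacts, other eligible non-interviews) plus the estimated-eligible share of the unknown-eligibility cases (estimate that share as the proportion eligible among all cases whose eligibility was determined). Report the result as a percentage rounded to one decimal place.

Num = 745 + 24 = 769
Eligible (known) = 745 + 24 + 132 + 141 + 61 = 1103
e = 1103 / (1103 + 192) = 1103 / 1295 = 0.8517
e × U = 0.8517 × 194 = 165.23
Base = 1103 + 165.23 = 1268.23
RR4 = 769 / 1268.23 = 0.6064

60.6%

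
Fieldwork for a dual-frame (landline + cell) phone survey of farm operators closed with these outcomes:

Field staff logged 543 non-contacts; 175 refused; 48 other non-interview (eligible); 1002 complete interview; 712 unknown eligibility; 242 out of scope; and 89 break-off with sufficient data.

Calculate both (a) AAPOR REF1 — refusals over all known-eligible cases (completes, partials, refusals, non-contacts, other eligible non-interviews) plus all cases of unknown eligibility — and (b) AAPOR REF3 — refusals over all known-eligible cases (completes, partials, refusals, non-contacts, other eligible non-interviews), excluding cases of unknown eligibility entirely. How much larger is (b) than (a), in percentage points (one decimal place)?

Num = 175
Denom = 1002 + 89 + 175 + 543 + 48 + 712 = 2569
REF1 = 175 / 2569 = 0.0681
Denom = 1002 + 89 + 175 + 543 + 48 = 1857
REF3 = 175 / 1857 = 0.0942
Difference = 9.42 − 6.81 = 2.61 percentage points

2.6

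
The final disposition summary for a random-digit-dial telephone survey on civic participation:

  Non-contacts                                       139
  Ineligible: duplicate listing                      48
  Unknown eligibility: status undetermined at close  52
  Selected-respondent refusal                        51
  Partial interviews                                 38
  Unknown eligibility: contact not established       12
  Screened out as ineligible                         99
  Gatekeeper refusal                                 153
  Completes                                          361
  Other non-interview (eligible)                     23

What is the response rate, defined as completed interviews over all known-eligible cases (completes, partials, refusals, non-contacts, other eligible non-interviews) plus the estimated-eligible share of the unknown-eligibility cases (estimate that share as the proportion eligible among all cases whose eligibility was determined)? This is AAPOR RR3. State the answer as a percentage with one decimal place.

44.1%

Declined to participate = 153 + 51 = 204
Unknown eligibility = 12 + 52 = 64
Out of scope = 99 + 48 = 147
Numerator → 361
Known eligible → 361 + 38 + 204 + 139 + 23 = 765
e = 765 / (765 + 147) = 765 / 912 = 0.8388
Eligible share of unknowns → 0.8388 × 64 = 53.68
Denom → 765 + 53.68 = 818.68
RR3 = 361 / 818.68 = 0.4410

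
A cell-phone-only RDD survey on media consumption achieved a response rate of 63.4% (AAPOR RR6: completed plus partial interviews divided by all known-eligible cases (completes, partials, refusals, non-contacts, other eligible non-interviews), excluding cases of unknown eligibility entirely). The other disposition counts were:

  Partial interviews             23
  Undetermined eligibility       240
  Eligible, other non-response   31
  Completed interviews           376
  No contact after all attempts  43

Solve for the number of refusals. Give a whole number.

156

Top = 376 + 23 = 399
RR6 = 399 / D = 0.634
D = 399 / 0.634 = 629.3
Rest of base = 473
refusals = 629.3 − 473 ≈ 156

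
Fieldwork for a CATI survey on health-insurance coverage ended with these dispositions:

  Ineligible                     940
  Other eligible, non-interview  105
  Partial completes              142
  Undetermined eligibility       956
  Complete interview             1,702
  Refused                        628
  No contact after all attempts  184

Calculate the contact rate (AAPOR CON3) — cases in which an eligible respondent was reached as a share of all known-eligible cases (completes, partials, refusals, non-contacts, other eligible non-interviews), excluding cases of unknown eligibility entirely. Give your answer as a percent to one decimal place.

93.3%

Num → 1702 + 142 + 628 + 105 = 2577
Base → 1702 + 142 + 628 + 184 + 105 = 2761
CON3 = 2577 / 2761 = 0.9334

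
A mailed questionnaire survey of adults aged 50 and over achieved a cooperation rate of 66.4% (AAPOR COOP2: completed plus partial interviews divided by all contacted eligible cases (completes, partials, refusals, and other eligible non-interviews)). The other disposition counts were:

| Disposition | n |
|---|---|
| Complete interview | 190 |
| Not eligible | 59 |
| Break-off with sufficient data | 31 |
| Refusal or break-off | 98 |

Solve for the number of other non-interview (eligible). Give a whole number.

Top: 190 + 31 = 221
COOP2 = 221 / D = 0.664
D = 221 / 0.664 = 332.8
Remaining denominator categories sum to 319
other non-interview (eligible) = 332.8 − 319 ≈ 14

14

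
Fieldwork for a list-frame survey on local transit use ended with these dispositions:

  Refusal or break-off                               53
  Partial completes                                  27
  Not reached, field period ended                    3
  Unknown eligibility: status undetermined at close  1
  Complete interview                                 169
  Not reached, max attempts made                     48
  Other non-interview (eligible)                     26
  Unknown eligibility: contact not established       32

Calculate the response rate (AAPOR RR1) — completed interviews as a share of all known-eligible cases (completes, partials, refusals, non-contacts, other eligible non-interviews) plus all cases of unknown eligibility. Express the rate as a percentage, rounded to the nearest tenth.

47.1%

No answer / not reached = 3 + 48 = 51
Unknown eligibility = 32 + 1 = 33
Num: 169
Denom: 169 + 27 + 53 + 51 + 26 + 33 = 359
RR1 = 169 / 359 = 0.4708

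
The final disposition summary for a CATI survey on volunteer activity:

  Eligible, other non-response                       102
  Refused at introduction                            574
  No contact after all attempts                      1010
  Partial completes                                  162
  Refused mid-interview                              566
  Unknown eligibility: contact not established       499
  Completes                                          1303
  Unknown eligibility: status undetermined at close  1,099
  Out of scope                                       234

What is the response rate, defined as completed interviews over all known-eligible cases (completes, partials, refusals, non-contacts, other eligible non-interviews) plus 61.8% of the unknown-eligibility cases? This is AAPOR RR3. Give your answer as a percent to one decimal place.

27.7%

Refusal or break-off = 574 + 566 = 1140
Eligibility not determined = 499 + 1099 = 1598
Numerator = 1303
Known eligible = 1303 + 162 + 1140 + 1010 + 102 = 3717
Estimated eligible among unknowns = 0.6180 × 1598 = 987.56
Denom = 3717 + 987.56 = 4704.56
RR3 = 1303 / 4704.56 = 0.2770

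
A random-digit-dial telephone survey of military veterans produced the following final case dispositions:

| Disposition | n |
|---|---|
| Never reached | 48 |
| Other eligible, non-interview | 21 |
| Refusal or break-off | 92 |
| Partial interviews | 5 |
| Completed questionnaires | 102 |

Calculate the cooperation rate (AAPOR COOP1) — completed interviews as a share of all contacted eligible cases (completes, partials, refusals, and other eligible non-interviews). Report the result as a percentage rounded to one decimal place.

46.4%

Numerator = 102
Base = 102 + 5 + 92 + 21 = 220
COOP1 = 102 / 220 = 0.4636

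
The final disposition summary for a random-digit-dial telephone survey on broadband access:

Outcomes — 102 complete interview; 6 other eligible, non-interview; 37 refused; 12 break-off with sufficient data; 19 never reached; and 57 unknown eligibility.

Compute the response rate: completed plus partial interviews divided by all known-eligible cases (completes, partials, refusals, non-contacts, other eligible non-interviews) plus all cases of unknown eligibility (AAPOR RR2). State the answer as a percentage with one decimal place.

48.9%

Num → 102 + 12 = 114
Denominator → 102 + 12 + 37 + 19 + 6 + 57 = 233
RR2 = 114 / 233 = 0.4893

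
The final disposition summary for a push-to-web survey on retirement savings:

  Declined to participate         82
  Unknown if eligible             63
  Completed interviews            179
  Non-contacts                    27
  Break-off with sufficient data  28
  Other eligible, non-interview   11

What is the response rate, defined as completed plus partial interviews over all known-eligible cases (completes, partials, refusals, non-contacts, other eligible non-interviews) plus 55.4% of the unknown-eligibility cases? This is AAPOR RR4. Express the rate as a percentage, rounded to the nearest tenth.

Num = 179 + 28 = 207
Eligible (known) = 179 + 28 + 82 + 27 + 11 = 327
e × U = 0.5540 × 63 = 34.90
Base = 327 + 34.90 = 361.90
RR4 = 207 / 361.90 = 0.5720

57.2%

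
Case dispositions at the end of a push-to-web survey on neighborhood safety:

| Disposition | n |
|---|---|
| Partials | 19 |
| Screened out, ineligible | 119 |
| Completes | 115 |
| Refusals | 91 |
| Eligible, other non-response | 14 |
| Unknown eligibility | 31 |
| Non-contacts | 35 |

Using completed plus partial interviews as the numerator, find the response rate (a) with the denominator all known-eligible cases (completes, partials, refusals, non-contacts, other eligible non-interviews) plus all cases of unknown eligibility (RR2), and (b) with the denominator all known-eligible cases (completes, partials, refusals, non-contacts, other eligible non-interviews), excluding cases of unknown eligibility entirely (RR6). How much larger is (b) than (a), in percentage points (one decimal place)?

5.0

Top → 115 + 19 = 134
Base → 115 + 19 + 91 + 35 + 14 + 31 = 305
RR2 = 134 / 305 = 0.4393
Base → 115 + 19 + 91 + 35 + 14 = 274
RR6 = 134 / 274 = 0.4891
Difference = 48.91 − 43.93 = 4.98 percentage points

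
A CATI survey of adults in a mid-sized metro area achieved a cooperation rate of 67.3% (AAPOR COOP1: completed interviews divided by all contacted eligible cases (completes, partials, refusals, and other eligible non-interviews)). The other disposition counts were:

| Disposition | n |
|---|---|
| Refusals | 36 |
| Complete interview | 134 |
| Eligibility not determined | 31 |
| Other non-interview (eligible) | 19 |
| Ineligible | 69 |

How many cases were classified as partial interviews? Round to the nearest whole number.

10

COOP1 = 134 / D = 0.673
D = 134 / 0.673 = 199.1
Rest of base = 189
partial interviews = 199.1 − 189 ≈ 10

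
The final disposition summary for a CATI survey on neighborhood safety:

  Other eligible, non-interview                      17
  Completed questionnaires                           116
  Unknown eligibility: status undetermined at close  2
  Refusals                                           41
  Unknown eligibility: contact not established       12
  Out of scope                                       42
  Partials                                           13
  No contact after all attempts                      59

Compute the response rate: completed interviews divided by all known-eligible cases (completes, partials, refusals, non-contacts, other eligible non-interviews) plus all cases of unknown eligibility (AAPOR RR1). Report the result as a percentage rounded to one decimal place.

Unknown if eligible = 12 + 2 = 14
Num → 116
Denom → 116 + 13 + 41 + 59 + 17 + 14 = 260
RR1 = 116 / 260 = 0.4462

44.6%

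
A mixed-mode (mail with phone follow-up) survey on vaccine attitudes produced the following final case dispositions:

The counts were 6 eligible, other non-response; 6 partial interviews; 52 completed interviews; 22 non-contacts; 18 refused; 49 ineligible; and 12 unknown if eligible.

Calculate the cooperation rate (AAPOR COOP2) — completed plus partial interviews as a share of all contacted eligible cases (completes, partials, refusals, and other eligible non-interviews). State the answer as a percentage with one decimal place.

70.7%

Top: 52 + 6 = 58
Denom: 52 + 6 + 18 + 6 = 82
COOP2 = 58 / 82 = 0.7073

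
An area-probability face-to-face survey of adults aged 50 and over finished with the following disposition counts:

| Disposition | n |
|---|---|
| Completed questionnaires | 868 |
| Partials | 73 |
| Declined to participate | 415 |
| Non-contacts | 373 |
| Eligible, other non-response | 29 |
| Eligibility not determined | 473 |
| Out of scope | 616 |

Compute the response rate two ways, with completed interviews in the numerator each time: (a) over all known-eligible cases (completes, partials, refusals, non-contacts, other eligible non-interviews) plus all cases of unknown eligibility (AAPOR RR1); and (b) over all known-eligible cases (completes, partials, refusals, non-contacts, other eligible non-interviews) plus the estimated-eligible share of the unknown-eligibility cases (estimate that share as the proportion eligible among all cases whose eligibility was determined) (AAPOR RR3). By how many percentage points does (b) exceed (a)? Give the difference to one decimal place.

2.3

Numerator: 868
Denom: 868 + 73 + 415 + 373 + 29 + 473 = 2231
RR1 = 868 / 2231 = 0.3891
Eligible (known): 868 + 73 + 415 + 373 + 29 = 1758
e = 1758 / (1758 + 616) = 1758 / 2374 = 0.7405
Estimated eligible among unknowns: 0.7405 × 473 = 350.26
Denom: 1758 + 350.26 = 2108.26
RR3 = 868 / 2108.26 = 0.4117
Difference = 41.17 − 38.91 = 2.26 percentage points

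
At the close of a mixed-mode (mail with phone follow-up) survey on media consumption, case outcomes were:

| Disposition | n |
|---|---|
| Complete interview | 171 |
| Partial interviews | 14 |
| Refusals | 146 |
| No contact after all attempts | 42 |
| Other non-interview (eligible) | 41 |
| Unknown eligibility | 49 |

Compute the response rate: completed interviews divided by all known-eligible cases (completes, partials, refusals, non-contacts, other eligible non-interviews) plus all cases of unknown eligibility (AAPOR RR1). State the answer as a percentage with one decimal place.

36.9%

Numerator = 171
Base = 171 + 14 + 146 + 42 + 41 + 49 = 463
RR1 = 171 / 463 = 0.3693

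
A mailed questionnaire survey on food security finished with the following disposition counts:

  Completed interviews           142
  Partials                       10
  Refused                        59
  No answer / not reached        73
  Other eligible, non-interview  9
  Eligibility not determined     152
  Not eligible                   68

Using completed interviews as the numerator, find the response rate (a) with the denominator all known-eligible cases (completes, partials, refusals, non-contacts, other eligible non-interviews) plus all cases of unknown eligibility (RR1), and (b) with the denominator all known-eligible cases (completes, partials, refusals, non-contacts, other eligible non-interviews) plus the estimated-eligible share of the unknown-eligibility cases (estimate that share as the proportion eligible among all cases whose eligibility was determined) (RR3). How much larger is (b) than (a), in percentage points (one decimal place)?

2.2

Numerator = 142
Base = 142 + 10 + 59 + 73 + 9 + 152 = 445
RR1 = 142 / 445 = 0.3191
Known eligible = 142 + 10 + 59 + 73 + 9 = 293
e = 293 / (293 + 68) = 293 / 361 = 0.8116
Eligible share of unknowns = 0.8116 × 152 = 123.36
Base = 293 + 123.36 = 416.36
RR3 = 142 / 416.36 = 0.3411
Difference = 34.11 − 31.91 = 2.20 percentage points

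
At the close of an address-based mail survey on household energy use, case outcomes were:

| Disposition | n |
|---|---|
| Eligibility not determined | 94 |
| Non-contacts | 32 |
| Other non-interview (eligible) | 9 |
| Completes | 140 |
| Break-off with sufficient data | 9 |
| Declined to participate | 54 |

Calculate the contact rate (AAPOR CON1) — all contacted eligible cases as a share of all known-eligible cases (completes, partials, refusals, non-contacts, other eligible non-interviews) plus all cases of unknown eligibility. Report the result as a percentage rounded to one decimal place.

Num → 140 + 9 + 54 + 9 = 212
Base → 140 + 9 + 54 + 32 + 9 + 94 = 338
CON1 = 212 / 338 = 0.6272

62.7%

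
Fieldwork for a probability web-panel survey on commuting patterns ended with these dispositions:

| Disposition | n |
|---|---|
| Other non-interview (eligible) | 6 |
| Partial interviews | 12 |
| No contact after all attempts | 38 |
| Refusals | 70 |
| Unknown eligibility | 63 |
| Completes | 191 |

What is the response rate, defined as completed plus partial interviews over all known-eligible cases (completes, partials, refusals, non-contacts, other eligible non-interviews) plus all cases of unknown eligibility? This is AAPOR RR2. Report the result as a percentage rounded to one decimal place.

Numerator = 191 + 12 = 203
Base = 191 + 12 + 70 + 38 + 6 + 63 = 380
RR2 = 203 / 380 = 0.5342

53.4%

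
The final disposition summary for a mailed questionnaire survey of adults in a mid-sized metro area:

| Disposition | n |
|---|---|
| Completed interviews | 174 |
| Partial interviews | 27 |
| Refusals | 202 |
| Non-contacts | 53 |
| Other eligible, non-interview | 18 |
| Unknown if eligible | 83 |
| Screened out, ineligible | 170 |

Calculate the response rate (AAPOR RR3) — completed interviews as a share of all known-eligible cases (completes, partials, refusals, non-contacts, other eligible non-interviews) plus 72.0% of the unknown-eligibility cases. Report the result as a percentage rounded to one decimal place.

Num: 174
Determined eligible: 174 + 27 + 202 + 53 + 18 = 474
Eligible share of unknowns: 0.7200 × 83 = 59.76
Denom: 474 + 59.76 = 533.76
RR3 = 174 / 533.76 = 0.3260

32.6%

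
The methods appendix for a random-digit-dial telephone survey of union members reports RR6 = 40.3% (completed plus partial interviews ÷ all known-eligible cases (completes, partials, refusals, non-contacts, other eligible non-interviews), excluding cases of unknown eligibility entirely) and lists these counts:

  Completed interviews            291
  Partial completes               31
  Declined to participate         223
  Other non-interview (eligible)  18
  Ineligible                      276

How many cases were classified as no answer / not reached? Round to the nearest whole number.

236

Num = 291 + 31 = 322
RR6 = 322 / D = 0.403
D = 322 / 0.403 = 799.0
Remaining denominator categories sum to 563
no answer / not reached = 799.0 − 563 ≈ 236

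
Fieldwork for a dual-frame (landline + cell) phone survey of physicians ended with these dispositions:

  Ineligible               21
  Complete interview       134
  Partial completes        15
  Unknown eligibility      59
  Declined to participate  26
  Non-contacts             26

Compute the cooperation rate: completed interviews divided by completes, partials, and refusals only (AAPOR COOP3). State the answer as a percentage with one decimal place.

76.6%

Num: 134
Base: 134 + 15 + 26 = 175
COOP3 = 134 / 175 = 0.7657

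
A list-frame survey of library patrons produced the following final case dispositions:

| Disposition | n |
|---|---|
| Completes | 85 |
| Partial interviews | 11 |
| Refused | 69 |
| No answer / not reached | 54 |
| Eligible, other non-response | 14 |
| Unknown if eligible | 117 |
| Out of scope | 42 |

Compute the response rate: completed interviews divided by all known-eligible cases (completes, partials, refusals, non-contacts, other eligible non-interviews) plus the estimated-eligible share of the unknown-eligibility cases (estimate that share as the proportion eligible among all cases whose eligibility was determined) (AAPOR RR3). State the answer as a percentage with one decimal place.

25.6%

Num: 85
Determined eligible: 85 + 11 + 69 + 54 + 14 = 233
e = 233 / (233 + 42) = 233 / 275 = 0.8473
Eligible share of unknowns: 0.8473 × 117 = 99.13
Denominator: 233 + 99.13 = 332.13
RR3 = 85 / 332.13 = 0.2559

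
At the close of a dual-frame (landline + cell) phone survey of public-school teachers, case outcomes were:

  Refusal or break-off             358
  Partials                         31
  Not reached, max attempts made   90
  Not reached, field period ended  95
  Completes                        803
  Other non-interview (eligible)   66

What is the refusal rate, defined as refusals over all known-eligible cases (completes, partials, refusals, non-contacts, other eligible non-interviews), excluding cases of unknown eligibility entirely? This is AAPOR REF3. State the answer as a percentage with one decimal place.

24.8%

No contact after all attempts = 95 + 90 = 185
Top → 358
Denominator → 803 + 31 + 358 + 185 + 66 = 1443
REF3 = 358 / 1443 = 0.2481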